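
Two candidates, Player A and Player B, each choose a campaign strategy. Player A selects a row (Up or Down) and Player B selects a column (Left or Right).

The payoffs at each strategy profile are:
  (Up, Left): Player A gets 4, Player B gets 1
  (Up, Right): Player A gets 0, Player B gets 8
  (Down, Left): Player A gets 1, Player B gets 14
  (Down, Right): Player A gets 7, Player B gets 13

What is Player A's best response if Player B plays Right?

Against Right, Player A earns 0 from Up and 7 from Down.
So Down is the best response.

Down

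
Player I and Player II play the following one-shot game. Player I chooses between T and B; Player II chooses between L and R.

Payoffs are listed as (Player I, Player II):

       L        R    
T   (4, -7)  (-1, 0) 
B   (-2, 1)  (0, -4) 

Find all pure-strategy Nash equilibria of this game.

(T, L): Player II prefers R (0 > -7) — not an equilibrium.
(T, R): Player I prefers B (0 > -1) — not an equilibrium.
(B, L): Player I prefers T (4 > -2) — not an equilibrium.
(B, R): Player II prefers L (1 > -4) — not an equilibrium.

none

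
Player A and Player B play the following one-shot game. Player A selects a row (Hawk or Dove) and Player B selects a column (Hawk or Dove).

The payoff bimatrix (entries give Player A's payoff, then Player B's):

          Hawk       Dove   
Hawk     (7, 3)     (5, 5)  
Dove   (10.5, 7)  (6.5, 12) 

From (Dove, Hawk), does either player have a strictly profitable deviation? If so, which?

Player B

Player A at (Dove, Hawk) earns 10.5; deviating to Hawk yields 7 — not better.
Player B earns 7; deviating to Dove yields 12 — a strict improvement.
Only Player B has a strictly profitable deviation.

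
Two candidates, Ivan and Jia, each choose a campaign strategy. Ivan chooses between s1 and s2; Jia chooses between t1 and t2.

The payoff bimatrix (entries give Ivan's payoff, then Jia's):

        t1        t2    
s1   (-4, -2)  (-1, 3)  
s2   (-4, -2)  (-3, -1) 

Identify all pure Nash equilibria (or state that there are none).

(s1, t2)

(s1, t1): Jia prefers t2 (3 > -2) — not an equilibrium.
(s1, t2): Ivan gets -1 ≥ -3 from s2, and Jia gets 3 ≥ -2 from t1 — Nash equilibrium.
(s2, t1): Jia prefers t2 (-1 > -2) — not an equilibrium.
(s2, t2): Ivan prefers s1 (-1 > -3) — not an equilibrium.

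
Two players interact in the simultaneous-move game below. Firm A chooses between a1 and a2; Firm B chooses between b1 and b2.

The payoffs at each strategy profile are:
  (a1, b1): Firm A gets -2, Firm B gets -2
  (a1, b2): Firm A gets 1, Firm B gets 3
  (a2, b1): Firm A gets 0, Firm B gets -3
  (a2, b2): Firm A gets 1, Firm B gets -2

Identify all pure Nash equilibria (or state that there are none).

(a1, b2) and (a2, b2)

(a1, b1): Firm A prefers a2 (0 > -2); Firm B prefers b2 (3 > -2) — not an equilibrium.
(a1, b2): Firm A gets 1 ≥ 1 from a2, and Firm B gets 3 ≥ -2 from b1 — Nash equilibrium.
(a2, b1): Firm B prefers b2 (-2 > -3) — not an equilibrium.
(a2, b2): Firm A gets 1 ≥ 1 from a1, and Firm B gets -2 ≥ -3 from b1 — Nash equilibrium.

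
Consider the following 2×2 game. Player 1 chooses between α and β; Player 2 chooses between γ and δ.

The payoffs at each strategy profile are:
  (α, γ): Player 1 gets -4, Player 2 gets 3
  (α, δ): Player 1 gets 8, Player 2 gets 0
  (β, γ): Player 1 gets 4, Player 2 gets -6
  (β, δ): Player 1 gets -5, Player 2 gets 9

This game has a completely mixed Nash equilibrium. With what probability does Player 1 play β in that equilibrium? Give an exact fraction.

1/6

Let p be the probability that Player 1 plays α. In a completely mixed equilibrium, Player 2 must be indifferent between γ and δ.
Player 2's expected payoff from γ is 3p − 6(1−p); from δ it is 9(1−p).
Setting these equal: 9p − 6 = −9p + 9, so p = 5/6.
Therefore Player 1 plays β with probability 1 − 5/6 = 1/6.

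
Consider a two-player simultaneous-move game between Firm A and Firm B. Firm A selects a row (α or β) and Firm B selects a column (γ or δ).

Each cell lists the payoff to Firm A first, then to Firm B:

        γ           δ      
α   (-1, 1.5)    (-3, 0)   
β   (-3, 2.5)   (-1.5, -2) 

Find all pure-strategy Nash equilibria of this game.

(α, γ)

(α, γ): Firm A gets -1 ≥ -3 from β, and Firm B gets 1.5 ≥ 0 from δ — Nash equilibrium.
(α, δ): Firm A prefers β (-1.5 > -3); Firm B prefers γ (1.5 > 0) — not an equilibrium.
(β, γ): Firm A prefers α (-1 > -3) — not an equilibrium.
(β, δ): Firm B prefers γ (2.5 > -2) — not an equilibrium.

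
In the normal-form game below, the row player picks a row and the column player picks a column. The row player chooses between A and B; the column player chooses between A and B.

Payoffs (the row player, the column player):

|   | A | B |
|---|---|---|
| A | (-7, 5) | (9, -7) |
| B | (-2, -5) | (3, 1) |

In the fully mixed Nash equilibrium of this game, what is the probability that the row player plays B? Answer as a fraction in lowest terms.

Let x be the probability that the row player plays A. In a completely mixed equilibrium, the column player must be indifferent between A and B.
The column player's expected payoff from A is 5x − 5(1−x); from B it is −7x + (1−x).
Setting these equal: 10x − 5 = −8x + 1, so x = 1/3.
Therefore the row player plays B with probability 1 − 1/3 = 2/3.

2/3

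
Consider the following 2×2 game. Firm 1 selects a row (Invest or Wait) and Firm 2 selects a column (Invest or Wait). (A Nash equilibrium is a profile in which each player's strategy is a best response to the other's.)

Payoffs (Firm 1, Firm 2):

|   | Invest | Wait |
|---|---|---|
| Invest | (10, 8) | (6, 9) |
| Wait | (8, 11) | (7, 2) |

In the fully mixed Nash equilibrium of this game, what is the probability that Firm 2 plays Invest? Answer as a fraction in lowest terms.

1/3

Let c be the probability that Firm 2 plays Invest. In a completely mixed equilibrium, Firm 1 must be indifferent between Invest and Wait.
Firm 1's expected payoff from Invest is 10c + 6(1−c); from Wait it is 8c + 7(1−c).
Setting these equal: 4c + 6 = c + 7, so c = 1/3.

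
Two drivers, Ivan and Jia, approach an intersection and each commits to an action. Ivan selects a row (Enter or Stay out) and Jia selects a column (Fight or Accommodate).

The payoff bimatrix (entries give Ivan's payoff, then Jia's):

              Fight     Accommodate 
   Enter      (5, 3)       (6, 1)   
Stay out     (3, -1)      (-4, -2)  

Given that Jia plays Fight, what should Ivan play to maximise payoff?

Enter

Against Fight, Ivan earns 5 from Enter and 3 from Stay out.
So Enter is the best response.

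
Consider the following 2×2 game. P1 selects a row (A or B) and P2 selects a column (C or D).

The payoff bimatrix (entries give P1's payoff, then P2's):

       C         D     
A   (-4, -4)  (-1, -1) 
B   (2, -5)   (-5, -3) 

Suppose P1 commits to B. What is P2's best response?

D

Against B, P2 earns -5 from C and -3 from D.
So D is the best response.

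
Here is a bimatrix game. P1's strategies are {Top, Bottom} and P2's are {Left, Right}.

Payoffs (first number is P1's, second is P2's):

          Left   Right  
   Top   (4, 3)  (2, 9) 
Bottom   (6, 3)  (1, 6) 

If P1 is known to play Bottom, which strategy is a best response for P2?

Right

Against Bottom, P2 earns 3 from Left and 6 from Right.
So Right is the best response.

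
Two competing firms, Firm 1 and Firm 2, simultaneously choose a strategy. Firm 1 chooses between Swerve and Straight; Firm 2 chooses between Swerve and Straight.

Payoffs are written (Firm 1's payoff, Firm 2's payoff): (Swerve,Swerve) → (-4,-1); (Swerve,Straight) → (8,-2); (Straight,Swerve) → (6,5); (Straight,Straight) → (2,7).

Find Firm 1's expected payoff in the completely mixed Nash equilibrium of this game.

7/2

First find q, the probability Firm 2 plays Swerve, from Firm 1's indifference between Swerve and Straight: −4q + 8(1−q) = 6q + 2(1−q), giving q = 3/8.
Since Firm 1 is indifferent in equilibrium, Firm 1's expected payoff equals the payoff from either row against (3/8, 5/8). Using Swerve: −4(3/8) + 8(5/8) = 7/2.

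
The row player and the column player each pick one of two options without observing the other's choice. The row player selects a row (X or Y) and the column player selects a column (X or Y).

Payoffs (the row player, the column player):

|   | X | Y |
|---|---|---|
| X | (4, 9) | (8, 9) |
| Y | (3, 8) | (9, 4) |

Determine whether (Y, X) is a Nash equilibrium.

No

At (Y, X), the row player earns 3; switching to X would give 4, so the row player would deviate.
The column player earns 8; switching to Y would give 4, so the column player has no profitable deviation.
Since at least one player can profitably deviate, this is not a Nash equilibrium.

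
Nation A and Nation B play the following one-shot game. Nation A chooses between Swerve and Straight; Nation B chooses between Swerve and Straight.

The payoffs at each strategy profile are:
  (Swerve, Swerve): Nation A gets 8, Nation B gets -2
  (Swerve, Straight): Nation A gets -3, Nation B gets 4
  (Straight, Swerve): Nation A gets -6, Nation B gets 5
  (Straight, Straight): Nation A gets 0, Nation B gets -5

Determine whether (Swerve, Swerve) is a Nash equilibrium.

At (Swerve, Swerve), Nation A earns 8; switching to Straight would give -6, so Nation A has no profitable deviation.
Nation B earns -2; switching to Straight would give 4, so Nation B would deviate.
Since at least one player can profitably deviate, this is not a Nash equilibrium.

No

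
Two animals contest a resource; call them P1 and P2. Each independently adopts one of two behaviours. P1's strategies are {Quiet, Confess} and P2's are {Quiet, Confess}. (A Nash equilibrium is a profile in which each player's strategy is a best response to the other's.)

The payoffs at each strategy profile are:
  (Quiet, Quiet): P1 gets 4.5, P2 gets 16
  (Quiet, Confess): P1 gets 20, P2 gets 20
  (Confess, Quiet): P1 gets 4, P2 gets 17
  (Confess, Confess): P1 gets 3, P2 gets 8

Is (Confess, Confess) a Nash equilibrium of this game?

At (Confess, Confess), P1 earns 3; switching to Quiet would give 20, so P1 would deviate.
P2 earns 8; switching to Quiet would give 17, so P2 would deviate.
Since at least one player can profitably deviate, this is not a Nash equilibrium.

No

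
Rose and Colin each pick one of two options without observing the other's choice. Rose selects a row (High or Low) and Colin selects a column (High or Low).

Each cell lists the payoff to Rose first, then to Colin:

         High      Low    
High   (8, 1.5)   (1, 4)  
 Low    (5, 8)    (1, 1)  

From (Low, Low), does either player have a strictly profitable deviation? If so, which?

Colin

Rose at (Low, Low) earns 1; deviating to High yields 1 — not better.
Colin earns 1; deviating to High yields 8 — a strict improvement.
Only Colin has a strictly profitable deviation.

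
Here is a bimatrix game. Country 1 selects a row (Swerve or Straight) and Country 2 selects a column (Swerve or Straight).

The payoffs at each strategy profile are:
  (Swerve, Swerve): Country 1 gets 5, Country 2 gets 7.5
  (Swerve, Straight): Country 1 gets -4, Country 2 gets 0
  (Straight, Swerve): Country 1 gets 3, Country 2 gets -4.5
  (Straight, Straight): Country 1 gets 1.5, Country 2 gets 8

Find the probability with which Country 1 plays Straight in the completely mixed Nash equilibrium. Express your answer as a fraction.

3/8

Let p be the probability that Country 1 plays Swerve. In a completely mixed equilibrium, Country 2 must be indifferent between Swerve and Straight.
Country 2's expected payoff from Swerve is 7.5p − 4.5(1−p); from Straight it is 8(1−p).
Setting these equal: 12p − 4.5 = −8p + 8, so p = 5/8.
Therefore Country 1 plays Straight with probability 1 − 5/8 = 3/8.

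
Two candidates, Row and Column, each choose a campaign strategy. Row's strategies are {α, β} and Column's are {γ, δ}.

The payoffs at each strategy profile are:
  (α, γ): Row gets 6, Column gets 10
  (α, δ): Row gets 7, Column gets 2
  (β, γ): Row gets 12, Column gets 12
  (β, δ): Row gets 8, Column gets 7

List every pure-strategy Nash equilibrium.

(α, γ): Row prefers β (12 > 6) — not an equilibrium.
(α, δ): Row prefers β (8 > 7); Column prefers γ (10 > 2) — not an equilibrium.
(β, γ): Row gets 12 ≥ 6 from α, and Column gets 12 ≥ 7 from δ — Nash equilibrium.
(β, δ): Column prefers γ (12 > 7) — not an equilibrium.

(β, γ)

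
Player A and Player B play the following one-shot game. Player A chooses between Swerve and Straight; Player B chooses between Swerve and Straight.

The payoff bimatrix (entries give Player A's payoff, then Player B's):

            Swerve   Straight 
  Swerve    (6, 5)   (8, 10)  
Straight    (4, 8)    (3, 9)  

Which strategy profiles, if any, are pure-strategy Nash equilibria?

(Swerve, Swerve): Player B prefers Straight (10 > 5) — not an equilibrium.
(Swerve, Straight): Player A gets 8 ≥ 3 from Straight, and Player B gets 10 ≥ 5 from Swerve — Nash equilibrium.
(Straight, Swerve): Player A prefers Swerve (6 > 4); Player B prefers Straight (9 > 8) — not an equilibrium.
(Straight, Straight): Player A prefers Swerve (8 > 3) — not an equilibrium.

(Swerve, Straight)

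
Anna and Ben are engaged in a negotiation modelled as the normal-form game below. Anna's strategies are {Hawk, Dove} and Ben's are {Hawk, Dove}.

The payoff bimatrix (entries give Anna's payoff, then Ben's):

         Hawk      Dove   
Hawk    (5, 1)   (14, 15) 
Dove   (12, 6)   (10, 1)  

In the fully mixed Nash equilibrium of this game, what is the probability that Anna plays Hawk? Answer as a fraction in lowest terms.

5/19

Let x be the probability that Anna plays Hawk. In a completely mixed equilibrium, Ben must be indifferent between Hawk and Dove.
Ben's expected payoff from Hawk is x + 6(1−x); from Dove it is 15x + (1−x).
Setting these equal: −5x + 6 = 14x + 1, so x = 5/19.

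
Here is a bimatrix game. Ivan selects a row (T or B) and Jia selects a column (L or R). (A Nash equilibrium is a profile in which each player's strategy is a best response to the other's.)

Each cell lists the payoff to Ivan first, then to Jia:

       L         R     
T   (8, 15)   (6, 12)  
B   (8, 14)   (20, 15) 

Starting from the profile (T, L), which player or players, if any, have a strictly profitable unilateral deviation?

Neither

Ivan at (T, L) earns 8; deviating to B yields 8 — not better.
Jia earns 15; deviating to R yields 12 — not better.
Neither player can strictly improve; the profile is a Nash equilibrium.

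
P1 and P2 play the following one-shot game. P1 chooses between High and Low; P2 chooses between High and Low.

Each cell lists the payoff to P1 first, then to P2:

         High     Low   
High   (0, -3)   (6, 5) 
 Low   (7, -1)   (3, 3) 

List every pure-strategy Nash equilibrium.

(High, Low)

(High, High): P1 prefers Low (7 > 0); P2 prefers Low (5 > -3) — not an equilibrium.
(High, Low): P1 gets 6 ≥ 3 from Low, and P2 gets 5 ≥ -3 from High — Nash equilibrium.
(Low, High): P2 prefers Low (3 > -1) — not an equilibrium.
(Low, Low): P1 prefers High (6 > 3) — not an equilibrium.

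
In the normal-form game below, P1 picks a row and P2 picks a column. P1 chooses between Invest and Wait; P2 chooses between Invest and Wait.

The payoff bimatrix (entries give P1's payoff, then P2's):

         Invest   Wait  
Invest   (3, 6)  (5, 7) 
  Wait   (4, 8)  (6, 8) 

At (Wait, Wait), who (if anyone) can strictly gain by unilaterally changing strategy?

P1 at (Wait, Wait) earns 6; deviating to Invest yields 5 — not better.
P2 earns 8; deviating to Invest yields 8 — not better.
Neither player can strictly improve; the profile is a Nash equilibrium.

Neither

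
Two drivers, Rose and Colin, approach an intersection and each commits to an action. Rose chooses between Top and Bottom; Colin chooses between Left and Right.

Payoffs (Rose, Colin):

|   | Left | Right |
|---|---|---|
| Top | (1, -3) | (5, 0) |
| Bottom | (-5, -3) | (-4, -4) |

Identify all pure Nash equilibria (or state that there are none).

(Top, Right)

(Top, Left): Colin prefers Right (0 > -3) — not an equilibrium.
(Top, Right): Rose gets 5 ≥ -4 from Bottom, and Colin gets 0 ≥ -3 from Left — Nash equilibrium.
(Bottom, Left): Rose prefers Top (1 > -5) — not an equilibrium.
(Bottom, Right): Rose prefers Top (5 > -4); Colin prefers Left (-3 > -4) — not an equilibrium.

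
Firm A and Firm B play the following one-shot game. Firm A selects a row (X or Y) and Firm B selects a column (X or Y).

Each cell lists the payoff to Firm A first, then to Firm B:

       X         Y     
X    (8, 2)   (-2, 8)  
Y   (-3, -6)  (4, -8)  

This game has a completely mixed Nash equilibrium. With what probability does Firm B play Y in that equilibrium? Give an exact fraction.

11/17

Let c be the probability that Firm B plays X. In a completely mixed equilibrium, Firm A must be indifferent between X and Y.
Firm A's expected payoff from X is 8c − 2(1−c); from Y it is −3c + 4(1−c).
Setting these equal: 10c − 2 = −7c + 4, so c = 6/17.
Therefore Firm B plays Y with probability 1 − 6/17 = 11/17.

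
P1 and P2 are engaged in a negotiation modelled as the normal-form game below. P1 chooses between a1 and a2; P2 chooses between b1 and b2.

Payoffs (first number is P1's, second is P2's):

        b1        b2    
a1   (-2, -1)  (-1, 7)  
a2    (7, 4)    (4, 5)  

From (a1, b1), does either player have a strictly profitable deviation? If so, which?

Both

P1 at (a1, b1) earns -2; deviating to a2 yields 7 — a strict improvement.
P2 earns -1; deviating to b2 yields 7 — a strict improvement.
Both P1 and P2 have strictly profitable deviations.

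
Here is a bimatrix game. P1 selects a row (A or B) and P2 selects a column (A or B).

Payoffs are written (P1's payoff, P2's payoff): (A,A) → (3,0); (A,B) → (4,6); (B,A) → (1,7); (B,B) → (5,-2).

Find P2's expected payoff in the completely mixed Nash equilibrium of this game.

14/5

First find x, the probability P1 plays A, from P2's indifference between A and B: 7(1−x) = 6x − 2(1−x), giving x = 3/5.
Since P2 is indifferent in equilibrium, P2's expected payoff equals the payoff from either column against (3/5, 2/5). Using A: 7(2/5) = 14/5.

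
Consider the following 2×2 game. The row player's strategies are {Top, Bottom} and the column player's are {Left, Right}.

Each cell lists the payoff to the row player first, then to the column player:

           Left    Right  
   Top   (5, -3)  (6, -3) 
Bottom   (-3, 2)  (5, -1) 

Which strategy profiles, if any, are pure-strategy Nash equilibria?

(Top, Left) and (Top, Right)

(Top, Left): the row player gets 5 ≥ -3 from Bottom, and the column player gets -3 ≥ -3 from Right — Nash equilibrium.
(Top, Right): the row player gets 6 ≥ 5 from Bottom, and the column player gets -3 ≥ -3 from Left — Nash equilibrium.
(Bottom, Left): the row player prefers Top (5 > -3) — not an equilibrium.
(Bottom, Right): the row player prefers Top (6 > 5); the column player prefers Left (2 > -1) — not an equilibrium.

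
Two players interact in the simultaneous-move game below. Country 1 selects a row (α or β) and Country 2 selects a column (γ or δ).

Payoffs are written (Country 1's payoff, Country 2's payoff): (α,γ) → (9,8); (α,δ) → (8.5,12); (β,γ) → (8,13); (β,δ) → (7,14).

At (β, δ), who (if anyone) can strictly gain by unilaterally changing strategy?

Country 1 at (β, δ) earns 7; deviating to α yields 8.5 — a strict improvement.
Country 2 earns 14; deviating to γ yields 13 — not better.
Only Country 1 has a strictly profitable deviation.

Country 1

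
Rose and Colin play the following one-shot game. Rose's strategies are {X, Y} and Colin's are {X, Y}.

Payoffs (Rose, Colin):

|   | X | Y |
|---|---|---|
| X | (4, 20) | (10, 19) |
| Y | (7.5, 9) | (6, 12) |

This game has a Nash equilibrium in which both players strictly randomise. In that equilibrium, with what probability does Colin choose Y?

Let q be the probability that Colin plays X. In a completely mixed equilibrium, Rose must be indifferent between X and Y.
Rose's expected payoff from X is 4q + 10(1−q); from Y it is 7.5q + 6(1−q).
Setting these equal: −6q + 10 = 1.5q + 6, so q = 8/15.
Therefore Colin plays Y with probability 1 − 8/15 = 7/15.

7/15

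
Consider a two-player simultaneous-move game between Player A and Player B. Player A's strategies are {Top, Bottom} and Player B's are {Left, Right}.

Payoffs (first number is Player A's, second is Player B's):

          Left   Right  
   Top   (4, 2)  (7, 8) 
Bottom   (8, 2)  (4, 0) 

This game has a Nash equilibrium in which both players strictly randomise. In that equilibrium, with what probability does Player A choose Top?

Let x be the probability that Player A plays Top. In a completely mixed equilibrium, Player B must be indifferent between Left and Right.
Player B's expected payoff from Left is 2x + 2(1−x); from Right it is 8x.
Setting these equal: 2 = 8x, so x = 1/4.

1/4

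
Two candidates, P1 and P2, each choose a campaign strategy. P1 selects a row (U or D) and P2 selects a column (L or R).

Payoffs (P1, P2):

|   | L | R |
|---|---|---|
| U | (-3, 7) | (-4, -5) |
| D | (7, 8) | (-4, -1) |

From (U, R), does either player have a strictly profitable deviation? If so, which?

P2

P1 at (U, R) earns -4; deviating to D yields -4 — not better.
P2 earns -5; deviating to L yields 7 — a strict improvement.
Only P2 has a strictly profitable deviation.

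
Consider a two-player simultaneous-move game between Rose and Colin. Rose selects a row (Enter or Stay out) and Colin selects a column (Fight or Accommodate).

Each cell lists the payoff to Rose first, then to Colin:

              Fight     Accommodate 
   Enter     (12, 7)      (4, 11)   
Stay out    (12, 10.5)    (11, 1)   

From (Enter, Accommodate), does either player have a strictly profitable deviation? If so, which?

Rose at (Enter, Accommodate) earns 4; deviating to Stay out yields 11 — a strict improvement.
Colin earns 11; deviating to Fight yields 7 — not better.
Only Rose has a strictly profitable deviation.

Rose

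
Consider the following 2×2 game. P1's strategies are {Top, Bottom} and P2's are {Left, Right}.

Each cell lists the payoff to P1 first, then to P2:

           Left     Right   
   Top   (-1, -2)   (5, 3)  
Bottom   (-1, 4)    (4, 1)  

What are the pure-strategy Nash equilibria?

(Top, Right) and (Bottom, Left)

(Top, Left): P2 prefers Right (3 > -2) — not an equilibrium.
(Top, Right): P1 gets 5 ≥ 4 from Bottom, and P2 gets 3 ≥ -2 from Left — Nash equilibrium.
(Bottom, Left): P1 gets -1 ≥ -1 from Top, and P2 gets 4 ≥ 1 from Right — Nash equilibrium.
(Bottom, Right): P1 prefers Top (5 > 4); P2 prefers Left (4 > 1) — not an equilibrium.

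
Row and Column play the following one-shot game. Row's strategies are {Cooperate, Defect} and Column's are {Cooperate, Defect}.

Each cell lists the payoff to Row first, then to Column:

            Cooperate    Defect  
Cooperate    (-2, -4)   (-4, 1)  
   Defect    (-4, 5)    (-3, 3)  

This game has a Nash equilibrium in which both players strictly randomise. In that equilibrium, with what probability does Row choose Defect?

Let p be the probability that Row plays Cooperate. In a completely mixed equilibrium, Column must be indifferent between Cooperate and Defect.
Column's expected payoff from Cooperate is −4p + 5(1−p); from Defect it is p + 3(1−p).
Setting these equal: −9p + 5 = −2p + 3, so p = 2/7.
Therefore Row plays Defect with probability 1 − 2/7 = 5/7.

5/7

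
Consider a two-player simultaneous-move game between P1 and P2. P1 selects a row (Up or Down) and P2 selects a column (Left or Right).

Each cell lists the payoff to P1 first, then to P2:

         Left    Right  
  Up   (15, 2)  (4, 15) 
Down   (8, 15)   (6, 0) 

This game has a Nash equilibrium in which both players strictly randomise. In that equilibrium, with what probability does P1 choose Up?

Let p be the probability that P1 plays Up. In a completely mixed equilibrium, P2 must be indifferent between Left and Right.
P2's expected payoff from Left is 2p + 15(1−p); from Right it is 15p.
Setting these equal: −13p + 15 = 15p, so p = 15/28.

15/28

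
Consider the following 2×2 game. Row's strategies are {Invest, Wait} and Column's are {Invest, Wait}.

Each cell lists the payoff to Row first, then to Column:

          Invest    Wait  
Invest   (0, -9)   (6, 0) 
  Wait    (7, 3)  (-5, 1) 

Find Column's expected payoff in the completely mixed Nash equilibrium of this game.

9/11

First find p, the probability Row plays Invest, from Column's indifference between Invest and Wait: −9p + 3(1−p) = (1−p), giving p = 2/11.
Since Column is indifferent in equilibrium, Column's expected payoff equals the payoff from either column against (2/11, 9/11). Using Invest: −9(2/11) + 3(9/11) = 9/11.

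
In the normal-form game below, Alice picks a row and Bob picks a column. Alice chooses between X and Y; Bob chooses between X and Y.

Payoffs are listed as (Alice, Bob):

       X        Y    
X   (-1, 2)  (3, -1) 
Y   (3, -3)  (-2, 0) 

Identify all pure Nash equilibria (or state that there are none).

(X, X): Alice prefers Y (3 > -1) — not an equilibrium.
(X, Y): Bob prefers X (2 > -1) — not an equilibrium.
(Y, X): Bob prefers Y (0 > -3) — not an equilibrium.
(Y, Y): Alice prefers X (3 > -2) — not an equilibrium.

none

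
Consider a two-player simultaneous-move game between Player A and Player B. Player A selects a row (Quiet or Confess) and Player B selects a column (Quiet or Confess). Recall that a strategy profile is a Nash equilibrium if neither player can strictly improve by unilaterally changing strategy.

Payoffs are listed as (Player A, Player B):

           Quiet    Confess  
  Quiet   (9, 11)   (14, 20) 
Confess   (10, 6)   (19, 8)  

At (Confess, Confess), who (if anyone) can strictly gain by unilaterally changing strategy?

Neither

Player A at (Confess, Confess) earns 19; deviating to Quiet yields 14 — not better.
Player B earns 8; deviating to Quiet yields 6 — not better.
Neither player can strictly improve; the profile is a Nash equilibrium.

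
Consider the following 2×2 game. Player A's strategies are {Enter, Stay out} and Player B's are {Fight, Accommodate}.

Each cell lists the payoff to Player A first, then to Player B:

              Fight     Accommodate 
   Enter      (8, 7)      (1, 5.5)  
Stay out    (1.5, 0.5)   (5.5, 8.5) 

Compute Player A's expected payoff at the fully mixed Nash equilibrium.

85/22

First find y, the probability Player B plays Fight, from Player A's indifference between Enter and Stay out: 8y + (1−y) = 1.5y + 5.5(1−y), giving y = 9/22.
Since Player A is indifferent in equilibrium, Player A's expected payoff equals the payoff from either row against (9/22, 13/22). Using Enter: 8(9/22) + (13/22) = 85/22.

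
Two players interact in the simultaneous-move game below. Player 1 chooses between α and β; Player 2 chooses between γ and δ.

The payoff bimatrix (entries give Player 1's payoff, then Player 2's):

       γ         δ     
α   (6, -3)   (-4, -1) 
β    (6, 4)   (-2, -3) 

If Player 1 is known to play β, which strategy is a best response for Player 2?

γ

Against β, Player 2 earns 4 from γ and -3 from δ.
So γ is the best response.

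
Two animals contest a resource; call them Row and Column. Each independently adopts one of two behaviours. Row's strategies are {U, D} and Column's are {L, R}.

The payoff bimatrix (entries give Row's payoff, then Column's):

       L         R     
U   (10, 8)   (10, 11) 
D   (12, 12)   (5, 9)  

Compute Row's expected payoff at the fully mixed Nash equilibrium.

10

First find y, the probability Column plays L, from Row's indifference between U and D: 10y + 10(1−y) = 12y + 5(1−y), giving y = 5/7.
Since Row is indifferent in equilibrium, Row's expected payoff equals the payoff from either row against (5/7, 2/7). Using U: 10(5/7) + 10(2/7) = 10.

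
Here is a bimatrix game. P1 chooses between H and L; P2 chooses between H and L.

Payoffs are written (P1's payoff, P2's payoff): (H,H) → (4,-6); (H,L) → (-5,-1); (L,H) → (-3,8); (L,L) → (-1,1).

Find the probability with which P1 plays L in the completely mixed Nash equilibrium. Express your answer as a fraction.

Let x be the probability that P1 plays H. In a completely mixed equilibrium, P2 must be indifferent between H and L.
P2's expected payoff from H is −6x + 8(1−x); from L it is −x + (1−x).
Setting these equal: −14x + 8 = −2x + 1, so x = 7/12.
Therefore P1 plays L with probability 1 − 7/12 = 5/12.

5/12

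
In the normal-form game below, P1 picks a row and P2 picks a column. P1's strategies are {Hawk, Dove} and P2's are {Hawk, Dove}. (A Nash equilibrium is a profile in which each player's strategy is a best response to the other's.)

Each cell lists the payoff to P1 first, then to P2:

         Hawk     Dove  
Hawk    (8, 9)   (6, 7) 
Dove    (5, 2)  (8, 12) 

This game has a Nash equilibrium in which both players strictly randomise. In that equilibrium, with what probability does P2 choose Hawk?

2/5

Let c be the probability that P2 plays Hawk. In a completely mixed equilibrium, P1 must be indifferent between Hawk and Dove.
P1's expected payoff from Hawk is 8c + 6(1−c); from Dove it is 5c + 8(1−c).
Setting these equal: 2c + 6 = −3c + 8, so c = 2/5.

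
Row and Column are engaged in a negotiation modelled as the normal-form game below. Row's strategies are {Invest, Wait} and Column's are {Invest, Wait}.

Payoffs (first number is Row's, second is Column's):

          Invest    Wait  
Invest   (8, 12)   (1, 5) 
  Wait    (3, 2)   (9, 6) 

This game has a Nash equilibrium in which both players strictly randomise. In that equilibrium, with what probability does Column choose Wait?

5/13

Let y be the probability that Column plays Invest. In a completely mixed equilibrium, Row must be indifferent between Invest and Wait.
Row's expected payoff from Invest is 8y + (1−y); from Wait it is 3y + 9(1−y).
Setting these equal: 7y + 1 = −6y + 9, so y = 8/13.
Therefore Column plays Wait with probability 1 − 8/13 = 5/13.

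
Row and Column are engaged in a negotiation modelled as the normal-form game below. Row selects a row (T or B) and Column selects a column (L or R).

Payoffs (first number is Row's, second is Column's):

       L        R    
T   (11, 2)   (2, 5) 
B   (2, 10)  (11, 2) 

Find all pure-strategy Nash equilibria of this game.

(T, L): Column prefers R (5 > 2) — not an equilibrium.
(T, R): Row prefers B (11 > 2) — not an equilibrium.
(B, L): Row prefers T (11 > 2) — not an equilibrium.
(B, R): Column prefers L (10 > 2) — not an equilibrium.

none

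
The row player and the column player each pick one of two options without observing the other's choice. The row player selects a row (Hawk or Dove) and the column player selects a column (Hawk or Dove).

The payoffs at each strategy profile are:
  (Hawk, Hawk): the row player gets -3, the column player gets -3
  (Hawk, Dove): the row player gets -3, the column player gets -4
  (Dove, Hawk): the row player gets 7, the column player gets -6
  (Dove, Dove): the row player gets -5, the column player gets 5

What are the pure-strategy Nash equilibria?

none

(Hawk, Hawk): the row player prefers Dove (7 > -3) — not an equilibrium.
(Hawk, Dove): the column player prefers Hawk (-3 > -4) — not an equilibrium.
(Dove, Hawk): the column player prefers Dove (5 > -6) — not an equilibrium.
(Dove, Dove): the row player prefers Hawk (-3 > -5) — not an equilibrium.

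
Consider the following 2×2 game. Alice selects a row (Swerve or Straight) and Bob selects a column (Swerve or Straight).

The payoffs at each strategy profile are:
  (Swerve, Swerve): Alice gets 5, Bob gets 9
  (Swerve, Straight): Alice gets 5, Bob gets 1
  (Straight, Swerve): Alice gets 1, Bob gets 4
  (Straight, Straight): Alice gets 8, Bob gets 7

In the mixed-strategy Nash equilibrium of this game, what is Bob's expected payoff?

59/11

First find x, the probability Alice plays Swerve, from Bob's indifference between Swerve and Straight: 9x + 4(1−x) = x + 7(1−x), giving x = 3/11.
Since Bob is indifferent in equilibrium, Bob's expected payoff equals the payoff from either column against (3/11, 8/11). Using Swerve: 9(3/11) + 4(8/11) = 59/11.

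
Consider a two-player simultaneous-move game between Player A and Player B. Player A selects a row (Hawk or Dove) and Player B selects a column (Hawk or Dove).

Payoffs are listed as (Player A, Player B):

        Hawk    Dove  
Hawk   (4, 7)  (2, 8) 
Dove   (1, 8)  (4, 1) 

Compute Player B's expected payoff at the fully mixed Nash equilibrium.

First find p, the probability Player A plays Hawk, from Player B's indifference between Hawk and Dove: 7p + 8(1−p) = 8p + (1−p), giving p = 7/8.
Since Player B is indifferent in equilibrium, Player B's expected payoff equals the payoff from either column against (7/8, 1/8). Using Hawk: 7(7/8) + 8(1/8) = 57/8.

57/8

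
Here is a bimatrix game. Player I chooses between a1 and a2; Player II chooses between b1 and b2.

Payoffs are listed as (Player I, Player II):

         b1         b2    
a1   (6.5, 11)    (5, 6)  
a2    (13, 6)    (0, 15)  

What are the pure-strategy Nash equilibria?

(a1, b1): Player I prefers a2 (13 > 6.5) — not an equilibrium.
(a1, b2): Player II prefers b1 (11 > 6) — not an equilibrium.
(a2, b1): Player II prefers b2 (15 > 6) — not an equilibrium.
(a2, b2): Player I prefers a1 (5 > 0) — not an equilibrium.

none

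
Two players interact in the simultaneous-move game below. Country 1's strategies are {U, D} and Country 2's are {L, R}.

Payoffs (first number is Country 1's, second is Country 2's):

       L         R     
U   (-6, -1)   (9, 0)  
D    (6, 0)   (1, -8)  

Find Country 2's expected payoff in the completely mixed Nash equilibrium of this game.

First find p, the probability Country 1 plays U, from Country 2's indifference between L and R: −p = −8(1−p), giving p = 8/9.
Since Country 2 is indifferent in equilibrium, Country 2's expected payoff equals the payoff from either column against (8/9, 1/9). Using L: −(8/9) = -8/9.

-8/9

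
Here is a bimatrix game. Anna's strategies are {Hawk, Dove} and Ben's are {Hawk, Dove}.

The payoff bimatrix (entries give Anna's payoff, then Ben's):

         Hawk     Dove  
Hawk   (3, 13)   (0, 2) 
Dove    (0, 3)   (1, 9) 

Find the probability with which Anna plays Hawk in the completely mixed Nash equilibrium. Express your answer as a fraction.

Let x be the probability that Anna plays Hawk. In a completely mixed equilibrium, Ben must be indifferent between Hawk and Dove.
Ben's expected payoff from Hawk is 13x + 3(1−x); from Dove it is 2x + 9(1−x).
Setting these equal: 10x + 3 = −7x + 9, so x = 6/17.

6/17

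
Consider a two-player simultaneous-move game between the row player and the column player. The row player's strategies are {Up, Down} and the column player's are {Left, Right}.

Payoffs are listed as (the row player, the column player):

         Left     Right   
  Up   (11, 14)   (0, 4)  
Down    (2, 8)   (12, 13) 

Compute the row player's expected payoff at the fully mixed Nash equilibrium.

44/7

First find y, the probability the column player plays Left, from the row player's indifference between Up and Down: 11y = 2y + 12(1−y), giving y = 4/7.
Since the row player is indifferent in equilibrium, the row player's expected payoff equals the payoff from either row against (4/7, 3/7). Using Up: 11(4/7) = 44/7.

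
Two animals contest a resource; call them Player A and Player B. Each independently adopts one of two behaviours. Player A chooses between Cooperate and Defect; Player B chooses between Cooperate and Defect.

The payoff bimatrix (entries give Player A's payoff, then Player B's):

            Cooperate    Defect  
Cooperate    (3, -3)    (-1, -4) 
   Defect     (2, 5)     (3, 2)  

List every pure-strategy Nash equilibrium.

(Cooperate, Cooperate): Player A gets 3 ≥ 2 from Defect, and Player B gets -3 ≥ -4 from Defect — Nash equilibrium.
(Cooperate, Defect): Player A prefers Defect (3 > -1); Player B prefers Cooperate (-3 > -4) — not an equilibrium.
(Defect, Cooperate): Player A prefers Cooperate (3 > 2) — not an equilibrium.
(Defect, Defect): Player B prefers Cooperate (5 > 2) — not an equilibrium.

(Cooperate, Cooperate)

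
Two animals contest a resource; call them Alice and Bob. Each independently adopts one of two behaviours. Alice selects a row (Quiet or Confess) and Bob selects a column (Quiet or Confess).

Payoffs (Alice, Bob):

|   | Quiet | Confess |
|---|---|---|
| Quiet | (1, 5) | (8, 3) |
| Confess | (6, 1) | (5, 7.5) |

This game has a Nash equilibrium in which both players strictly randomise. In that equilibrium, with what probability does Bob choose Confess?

Let y be the probability that Bob plays Quiet. In a completely mixed equilibrium, Alice must be indifferent between Quiet and Confess.
Alice's expected payoff from Quiet is y + 8(1−y); from Confess it is 6y + 5(1−y).
Setting these equal: −7y + 8 = y + 5, so y = 3/8.
Therefore Bob plays Confess with probability 1 − 3/8 = 5/8.

5/8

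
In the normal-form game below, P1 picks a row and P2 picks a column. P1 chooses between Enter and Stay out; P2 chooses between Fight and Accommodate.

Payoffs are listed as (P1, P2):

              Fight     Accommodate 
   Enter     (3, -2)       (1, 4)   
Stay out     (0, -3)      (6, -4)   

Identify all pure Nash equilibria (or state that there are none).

none

(Enter, Fight): P2 prefers Accommodate (4 > -2) — not an equilibrium.
(Enter, Accommodate): P1 prefers Stay out (6 > 1) — not an equilibrium.
(Stay out, Fight): P1 prefers Enter (3 > 0) — not an equilibrium.
(Stay out, Accommodate): P2 prefers Fight (-3 > -4) — not an equilibrium.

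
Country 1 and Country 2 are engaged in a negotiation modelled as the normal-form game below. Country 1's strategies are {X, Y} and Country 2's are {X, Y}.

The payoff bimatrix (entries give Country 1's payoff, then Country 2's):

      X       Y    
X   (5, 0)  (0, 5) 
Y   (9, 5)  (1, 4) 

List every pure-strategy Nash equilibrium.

(X, X): Country 1 prefers Y (9 > 5); Country 2 prefers Y (5 > 0) — not an equilibrium.
(X, Y): Country 1 prefers Y (1 > 0) — not an equilibrium.
(Y, X): Country 1 gets 9 ≥ 5 from X, and Country 2 gets 5 ≥ 4 from Y — Nash equilibrium.
(Y, Y): Country 2 prefers X (5 > 4) — not an equilibrium.

(Y, X)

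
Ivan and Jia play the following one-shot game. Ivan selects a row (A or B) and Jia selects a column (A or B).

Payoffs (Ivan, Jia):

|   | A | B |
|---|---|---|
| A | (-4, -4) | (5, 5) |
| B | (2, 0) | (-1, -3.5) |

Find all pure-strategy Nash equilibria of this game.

(A, B) and (B, A)

(A, A): Ivan prefers B (2 > -4); Jia prefers B (5 > -4) — not an equilibrium.
(A, B): Ivan gets 5 ≥ -1 from B, and Jia gets 5 ≥ -4 from A — Nash equilibrium.
(B, A): Ivan gets 2 ≥ -4 from A, and Jia gets 0 ≥ -3.5 from B — Nash equilibrium.
(B, B): Ivan prefers A (5 > -1); Jia prefers A (0 > -3.5) — not an equilibrium.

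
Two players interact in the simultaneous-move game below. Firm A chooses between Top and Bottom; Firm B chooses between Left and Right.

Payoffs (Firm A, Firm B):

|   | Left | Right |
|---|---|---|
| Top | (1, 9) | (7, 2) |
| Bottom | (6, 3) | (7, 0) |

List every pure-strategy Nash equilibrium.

(Bottom, Left)

(Top, Left): Firm A prefers Bottom (6 > 1) — not an equilibrium.
(Top, Right): Firm B prefers Left (9 > 2) — not an equilibrium.
(Bottom, Left): Firm A gets 6 ≥ 1 from Top, and Firm B gets 3 ≥ 0 from Right — Nash equilibrium.
(Bottom, Right): Firm B prefers Left (3 > 0) — not an equilibrium.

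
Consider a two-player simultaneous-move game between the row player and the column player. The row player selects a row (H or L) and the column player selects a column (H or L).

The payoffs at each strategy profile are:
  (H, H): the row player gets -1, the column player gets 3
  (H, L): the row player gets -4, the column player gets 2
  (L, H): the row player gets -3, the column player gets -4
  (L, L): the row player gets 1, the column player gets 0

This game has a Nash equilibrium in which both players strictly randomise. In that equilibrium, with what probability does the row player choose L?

Let r be the probability that the row player plays H. In a completely mixed equilibrium, the column player must be indifferent between H and L.
The column player's expected payoff from H is 3r − 4(1−r); from L it is 2r.
Setting these equal: 7r − 4 = 2r, so r = 4/5.
Therefore the row player plays L with probability 1 − 4/5 = 1/5.

1/5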